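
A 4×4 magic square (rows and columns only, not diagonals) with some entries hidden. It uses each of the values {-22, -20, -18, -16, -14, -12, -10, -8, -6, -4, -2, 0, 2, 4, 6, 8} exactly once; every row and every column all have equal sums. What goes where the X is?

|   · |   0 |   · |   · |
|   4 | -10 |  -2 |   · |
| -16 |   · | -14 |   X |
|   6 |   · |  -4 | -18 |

The 16 entries sum to -112, so each line sums to -112/4 = -28.
Row 2: 4 + (-10) + (-2) + ? = -28, so (2,4) = -20.
From row 4, -28 − (6 + (-4) + (-18)) gives (4,2) = -12.
The remaining cell in column 1 is (1,1) = -28 − (-6) = -22.
From column 2, -28 − (0 + (-10) + (-12)) gives (3,2) = -6.
From column 3, -28 − (-2 + (-14) + (-4)) gives (1,3) = -8.
From row 1, -28 − (-22 + 0 + (-8)) gives (1,4) = 2.
The remaining cell in row 3 is (3,4) = -28 − (-36) = 8.

8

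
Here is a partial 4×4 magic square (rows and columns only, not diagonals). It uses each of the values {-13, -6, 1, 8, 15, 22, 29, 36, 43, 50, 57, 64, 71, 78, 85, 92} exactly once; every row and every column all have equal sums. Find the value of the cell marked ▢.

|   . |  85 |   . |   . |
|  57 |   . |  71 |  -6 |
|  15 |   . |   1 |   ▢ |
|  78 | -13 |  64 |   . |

The 16 entries sum to 632, so each line sums to 632/4 = 158.
The remaining cell in row 2 is (2,2) = 158 − 122 = 36.
The remaining cell in row 4 is (4,4) = 158 − 129 = 29.
Column 1: 57 + 15 + 78 + ? = 158, so (1,1) = 8.
From column 2, 158 − (85 + 36 + (-13)) gives (3,2) = 50.
Column 3: 71 + 1 + 64 + ? = 158, so (1,3) = 22.
The remaining cell in row 1 is (1,4) = 158 − 115 = 43.
Row 3 needs 158; the known cells sum to 66, so (3,4) = 92.

92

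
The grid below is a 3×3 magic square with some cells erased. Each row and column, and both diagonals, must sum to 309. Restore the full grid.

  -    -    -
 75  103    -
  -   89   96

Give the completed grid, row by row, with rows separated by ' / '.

110 117 82 / 75 103 131 / 124 89 96

Row 2: 75 + 103 + ? = 309, so (2,3) = 131.
The remaining cell in row 3 is (3,1) = 309 − 185 = 124.
Column 1 must total 309; the given cells sum to 199, so (1,1) = 110.
From column 2, 309 − (103 + 89) gives (1,2) = 117.
Column 3 must total 309; the given cells sum to 227, so (1,3) = 82.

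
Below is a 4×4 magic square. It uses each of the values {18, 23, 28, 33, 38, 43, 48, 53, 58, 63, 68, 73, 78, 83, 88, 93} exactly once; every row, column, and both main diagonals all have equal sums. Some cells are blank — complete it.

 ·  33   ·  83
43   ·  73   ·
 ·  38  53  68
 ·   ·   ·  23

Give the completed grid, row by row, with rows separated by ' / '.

88 33 18 83 / 43 58 73 48 / 63 38 53 68 / 28 93 78 23

The 16 entries sum to 888, so each line sums to 888/4 = 222.
The remaining cell in row 3 is (3,1) = 222 − 159 = 63.
From column 4, 222 − (83 + 68 + 23) gives (2,4) = 48.
Anti-diagonal needs 222; the known cells sum to 194, so (4,1) = 28.
Row 2 must total 222; the given cells sum to 164, so (2,2) = 58.
Using column 1: 43 + 63 + 28 + ? → (1,1) = 222 − 134 = 88.
The remaining cell in column 2 is (4,2) = 222 − 129 = 93.
Using row 1: 88 + 33 + 83 + ? → (1,3) = 222 − 204 = 18.
Row 4: 28 + 93 + 23 + ? = 222, so (4,3) = 78.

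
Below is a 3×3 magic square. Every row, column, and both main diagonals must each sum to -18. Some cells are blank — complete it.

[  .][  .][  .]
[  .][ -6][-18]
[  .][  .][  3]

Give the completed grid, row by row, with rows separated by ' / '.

-15 0 -3 / 6 -6 -18 / -9 -12 3

Row 2: -6 + (-18) + ? = -18, so (2,1) = 6.
Column 3 must total -18; the given cells sum to -15, so (1,3) = -3.
The remaining cell in main diagonal is (1,1) = -18 − (-3) = -15.
Anti-diagonal must total -18; the given cells sum to -9, so (3,1) = -9.
Row 1 needs -18; the known cells sum to -18, so (1,2) = 0.
Row 3 needs -18; the known cells sum to -6, so (3,2) = -12.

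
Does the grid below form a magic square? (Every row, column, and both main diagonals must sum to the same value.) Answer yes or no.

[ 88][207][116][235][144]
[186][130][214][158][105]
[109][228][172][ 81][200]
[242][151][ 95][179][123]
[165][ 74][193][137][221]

Row 1: 88 + 207 + 116 + 235 + 144 = 790.
Row 2: 186 + 130 + 214 + 158 + 105 = 793.
Row 3: 109 + 228 + 172 + 81 + 200 = 790.
Row 4: 242 + 151 + 95 + 179 + 123 = 790.
Row 5: 165 + 74 + 193 + 137 + 221 = 790.
Column 1: 88 + 186 + 109 + 242 + 165 = 790.
Column 2: 207 + 130 + 228 + 151 + 74 = 790.
Column 3: 116 + 214 + 172 + 95 + 193 = 790.
Column 4: 235 + 158 + 81 + 179 + 137 = 790.
Column 5: 144 + 105 + 200 + 123 + 221 = 793.
Main diagonal: 88 + 130 + 172 + 179 + 221 = 790.
Anti-diagonal: 144 + 158 + 172 + 151 + 165 = 790.

No — column 4 sums to 790 but row 2 sums to 793.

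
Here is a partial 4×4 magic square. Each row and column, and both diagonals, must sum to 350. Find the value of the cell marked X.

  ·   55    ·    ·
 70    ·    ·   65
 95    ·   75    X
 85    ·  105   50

Using row 4: 85 + 105 + 50 + ? → (4,2) = 350 − 240 = 110.
Column 1 must total 350; the given cells sum to 250, so (1,1) = 100.
Using main diagonal: 100 + 75 + 50 + ? → (2,2) = 350 − 225 = 125.
Row 2: 70 + 125 + 65 + ? = 350, so (2,3) = 90.
Using column 2: 55 + 125 + 110 + ? → (3,2) = 350 − 290 = 60.
Column 3 needs 350; the known cells sum to 270, so (1,3) = 80.
Using anti-diagonal: 90 + 60 + 85 + ? → (1,4) = 350 − 235 = 115.
Row 3 must total 350; the given cells sum to 230, so (3,4) = 120.

120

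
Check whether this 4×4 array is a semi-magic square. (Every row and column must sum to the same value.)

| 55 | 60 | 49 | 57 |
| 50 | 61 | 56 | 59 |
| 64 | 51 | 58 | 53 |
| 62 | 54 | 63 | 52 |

Row 1: 55 + 60 + 49 + 57 = 221.
Row 2: 50 + 61 + 56 + 59 = 226.
Row 3: 64 + 51 + 58 + 53 = 226.
Row 4: 62 + 54 + 63 + 52 = 231.
Column 1: 55 + 50 + 64 + 62 = 231.
Column 2: 60 + 61 + 51 + 54 = 226.
Column 3: 49 + 56 + 58 + 63 = 226.
Column 4: 57 + 59 + 53 + 52 = 221.

No — column 3 sums to 226 but column 4 sums to 221.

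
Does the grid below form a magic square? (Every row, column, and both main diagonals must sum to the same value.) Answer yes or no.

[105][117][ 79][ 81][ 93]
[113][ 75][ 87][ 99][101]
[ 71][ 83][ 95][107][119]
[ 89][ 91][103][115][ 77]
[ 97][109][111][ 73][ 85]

Yes

Row 1: 105 + 117 + 79 + 81 + 93 = 475.
Row 2: 113 + 75 + 87 + 99 + 101 = 475.
Row 3: 71 + 83 + 95 + 107 + 119 = 475.
Row 4: 89 + 91 + 103 + 115 + 77 = 475.
Row 5: 97 + 109 + 111 + 73 + 85 = 475.
Column 1: 105 + 113 + 71 + 89 + 97 = 475.
Column 2: 117 + 75 + 83 + 91 + 109 = 475.
Column 3: 79 + 87 + 95 + 103 + 111 = 475.
Column 4: 81 + 99 + 107 + 115 + 73 = 475.
Column 5: 93 + 101 + 119 + 77 + 85 = 475.
Main diagonal: 105 + 75 + 95 + 115 + 85 = 475.
Anti-diagonal: 93 + 99 + 95 + 91 + 97 = 475.
All lines sum to 475.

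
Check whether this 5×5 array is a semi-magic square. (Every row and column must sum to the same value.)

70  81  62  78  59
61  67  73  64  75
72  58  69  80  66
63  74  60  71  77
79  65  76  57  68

Row 1: 70 + 81 + 62 + 78 + 59 = 350.
Row 2: 61 + 67 + 73 + 64 + 75 = 340.
Row 3: 72 + 58 + 69 + 80 + 66 = 345.
Row 4: 63 + 74 + 60 + 71 + 77 = 345.
Row 5: 79 + 65 + 76 + 57 + 68 = 345.
Column 1: 70 + 61 + 72 + 63 + 79 = 345.
Column 2: 81 + 67 + 58 + 74 + 65 = 345.
Column 3: 62 + 73 + 69 + 60 + 76 = 340.
Column 4: 78 + 64 + 80 + 71 + 57 = 350.
Column 5: 59 + 75 + 66 + 77 + 68 = 345.

No — row 2 sums to 340 but column 4 sums to 350.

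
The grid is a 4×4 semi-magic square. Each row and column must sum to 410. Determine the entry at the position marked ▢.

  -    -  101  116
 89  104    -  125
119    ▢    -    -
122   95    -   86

98

Row 2 needs 410; the known cells sum to 318, so (2,3) = 92.
Using row 4: 122 + 95 + 86 + ? → (4,3) = 410 − 303 = 107.
Column 1: 89 + 119 + 122 + ? = 410, so (1,1) = 80.
Column 3 needs 410; the known cells sum to 300, so (3,3) = 110.
From column 4, 410 − (116 + 125 + 86) gives (3,4) = 83.
Row 1: 80 + 101 + 116 + ? = 410, so (1,2) = 113.
Row 3: 119 + 110 + 83 + ? = 410, so (3,2) = 98.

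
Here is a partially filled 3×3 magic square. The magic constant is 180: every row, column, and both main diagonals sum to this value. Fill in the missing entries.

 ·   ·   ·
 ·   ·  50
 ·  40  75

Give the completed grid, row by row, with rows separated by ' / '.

45 80 55 / 70 60 50 / 65 40 75

From row 3, 180 − (40 + 75) gives (3,1) = 65.
Column 3 needs 180; the known cells sum to 125, so (1,3) = 55.
Using anti-diagonal: 55 + 65 + ? → (2,2) = 180 − 120 = 60.
Row 2 needs 180; the known cells sum to 110, so (2,1) = 70.
Column 1 must total 180; the given cells sum to 135, so (1,1) = 45.
Column 2 must total 180; the given cells sum to 100, so (1,2) = 80.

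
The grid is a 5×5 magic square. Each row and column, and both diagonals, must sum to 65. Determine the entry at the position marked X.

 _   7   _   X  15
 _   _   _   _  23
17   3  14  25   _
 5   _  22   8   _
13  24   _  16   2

4

The remaining cell in row 3 is (3,5) = 65 − 59 = 6.
Row 5 needs 65; the known cells sum to 55, so (5,3) = 10.
The remaining cell in column 5 is (4,5) = 65 − 46 = 19.
Row 4 must total 65; the given cells sum to 54, so (4,2) = 11.
From column 2, 65 − (7 + 3 + 11 + 24) gives (2,2) = 20.
Main diagonal must total 65; the given cells sum to 44, so (1,1) = 21.
Anti-diagonal: 15 + 14 + 11 + 13 + ? = 65, so (2,4) = 12.
The remaining cell in column 1 is (2,1) = 65 − 56 = 9.
The remaining cell in column 4 is (1,4) = 65 − 61 = 4.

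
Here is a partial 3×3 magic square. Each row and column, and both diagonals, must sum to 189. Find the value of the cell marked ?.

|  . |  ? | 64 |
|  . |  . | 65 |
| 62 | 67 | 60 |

Using anti-diagonal: 64 + 62 + ? → (2,2) = 189 − 126 = 63.
Row 2 needs 189; the known cells sum to 128, so (2,1) = 61.
The remaining cell in column 1 is (1,1) = 189 − 123 = 66.
The remaining cell in column 2 is (1,2) = 189 − 130 = 59.

59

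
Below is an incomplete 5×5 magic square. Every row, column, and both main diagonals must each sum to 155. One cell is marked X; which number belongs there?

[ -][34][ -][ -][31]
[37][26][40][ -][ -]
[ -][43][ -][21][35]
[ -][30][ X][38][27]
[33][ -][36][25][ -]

Column 2 needs 155; the known cells sum to 133, so (5,2) = 22.
Row 5 must total 155; the given cells sum to 116, so (5,5) = 39.
Column 5 must total 155; the given cells sum to 132, so (2,5) = 23.
From row 2, 155 − (37 + 26 + 40 + 23) gives (2,4) = 29.
Column 4: 29 + 21 + 38 + 25 + ? = 155, so (1,4) = 42.
The remaining cell in anti-diagonal is (3,3) = 155 − 123 = 32.
Row 3 needs 155; the known cells sum to 131, so (3,1) = 24.
The remaining cell in main diagonal is (1,1) = 155 − 135 = 20.
Row 1 needs 155; the known cells sum to 127, so (1,3) = 28.
Column 1 must total 155; the given cells sum to 114, so (4,1) = 41.
Column 3: 28 + 40 + 32 + 36 + ? = 155, so (4,3) = 19.

19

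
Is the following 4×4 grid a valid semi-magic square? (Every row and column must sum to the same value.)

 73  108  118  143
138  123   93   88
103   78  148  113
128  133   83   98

Row 1: 73 + 108 + 118 + 143 = 442.
Row 2: 138 + 123 + 93 + 88 = 442.
Row 3: 103 + 78 + 148 + 113 = 442.
Row 4: 128 + 133 + 83 + 98 = 442.
Column 1: 73 + 138 + 103 + 128 = 442.
Column 2: 108 + 123 + 78 + 133 = 442.
Column 3: 118 + 93 + 148 + 83 = 442.
Column 4: 143 + 88 + 113 + 98 = 442.
All lines sum to 442.

Yes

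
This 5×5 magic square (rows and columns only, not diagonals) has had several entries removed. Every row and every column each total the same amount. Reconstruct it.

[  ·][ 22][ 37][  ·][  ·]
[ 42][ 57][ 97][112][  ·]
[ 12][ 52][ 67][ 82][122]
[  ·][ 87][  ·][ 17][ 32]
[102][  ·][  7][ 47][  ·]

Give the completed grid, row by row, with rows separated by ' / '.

Row 3 is already complete: 12 + 52 + 67 + 82 + 122 = 335, so that is the magic constant.
Row 2: 42 + 57 + 97 + 112 + ? = 335, so (2,5) = 27.
Using column 2: 22 + 57 + 52 + 87 + ? → (5,2) = 335 − 218 = 117.
Column 3 needs 335; the known cells sum to 208, so (4,3) = 127.
From column 4, 335 − (112 + 82 + 17 + 47) gives (1,4) = 77.
From row 4, 335 − (87 + 127 + 17 + 32) gives (4,1) = 72.
From row 5, 335 − (102 + 117 + 7 + 47) gives (5,5) = 62.
Column 1 must total 335; the given cells sum to 228, so (1,1) = 107.
Column 5 must total 335; the given cells sum to 243, so (1,5) = 92.

107 22 37 77 92 / 42 57 97 112 27 / 12 52 67 82 122 / 72 87 127 17 32 / 102 117 7 47 62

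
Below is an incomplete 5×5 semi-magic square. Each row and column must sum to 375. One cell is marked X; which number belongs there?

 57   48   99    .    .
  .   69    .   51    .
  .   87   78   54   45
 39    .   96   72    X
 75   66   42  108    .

Row 3 must total 375; the given cells sum to 264, so (3,1) = 111.
The remaining cell in row 5 is (5,5) = 375 − 291 = 84.
The remaining cell in column 1 is (2,1) = 375 − 282 = 93.
Using column 2: 48 + 69 + 87 + 66 + ? → (4,2) = 375 − 270 = 105.
Using column 3: 99 + 78 + 96 + 42 + ? → (2,3) = 375 − 315 = 60.
Column 4 needs 375; the known cells sum to 285, so (1,4) = 90.
Using row 1: 57 + 48 + 99 + 90 + ? → (1,5) = 375 − 294 = 81.
From row 2, 375 − (93 + 69 + 60 + 51) gives (2,5) = 102.
From row 4, 375 − (39 + 105 + 96 + 72) gives (4,5) = 63.

63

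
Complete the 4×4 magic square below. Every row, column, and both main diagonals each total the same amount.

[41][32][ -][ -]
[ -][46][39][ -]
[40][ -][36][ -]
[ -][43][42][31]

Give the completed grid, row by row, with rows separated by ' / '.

Main diagonal is already complete: 41 + 46 + 36 + 31 = 154, so that is the magic constant.
Row 4 must total 154; the given cells sum to 116, so (4,1) = 38.
Column 1 needs 154; the known cells sum to 119, so (2,1) = 35.
Column 2 must total 154; the given cells sum to 121, so (3,2) = 33.
Using column 3: 39 + 36 + 42 + ? → (1,3) = 154 − 117 = 37.
Anti-diagonal must total 154; the given cells sum to 110, so (1,4) = 44.
Row 2 needs 154; the known cells sum to 120, so (2,4) = 34.
Row 3 needs 154; the known cells sum to 109, so (3,4) = 45.

41 32 37 44 / 35 46 39 34 / 40 33 36 45 / 38 43 42 31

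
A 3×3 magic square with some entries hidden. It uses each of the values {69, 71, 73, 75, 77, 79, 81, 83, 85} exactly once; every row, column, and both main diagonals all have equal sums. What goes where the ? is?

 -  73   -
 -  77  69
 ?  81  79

71

The 9 entries sum to 693, so each line sums to 693/3 = 231.
Row 2 needs 231; the known cells sum to 146, so (2,1) = 85.
Row 3: 81 + 79 + ? = 231, so (3,1) = 71.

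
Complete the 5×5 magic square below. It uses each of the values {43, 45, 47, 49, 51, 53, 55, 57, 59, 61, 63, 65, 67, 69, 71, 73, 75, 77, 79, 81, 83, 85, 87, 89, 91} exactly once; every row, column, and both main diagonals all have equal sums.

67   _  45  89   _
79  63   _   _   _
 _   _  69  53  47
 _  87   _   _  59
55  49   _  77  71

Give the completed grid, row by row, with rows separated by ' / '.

67 61 45 89 73 / 79 63 57 51 85 / 91 75 69 53 47 / 43 87 81 65 59 / 55 49 83 77 71

The 25 entries sum to 1675, so each line sums to 1675/5 = 335.
Row 5 must total 335; the given cells sum to 252, so (5,3) = 83.
Main diagonal: 67 + 63 + 69 + 71 + ? = 335, so (4,4) = 65.
From column 4, 335 − (89 + 53 + 65 + 77) gives (2,4) = 51.
The remaining cell in anti-diagonal is (1,5) = 335 − 262 = 73.
From row 1, 335 − (67 + 45 + 89 + 73) gives (1,2) = 61.
Using column 2: 61 + 63 + 87 + 49 + ? → (3,2) = 335 − 260 = 75.
Using column 5: 73 + 47 + 59 + 71 + ? → (2,5) = 335 − 250 = 85.
The remaining cell in row 2 is (2,3) = 335 − 278 = 57.
The remaining cell in row 3 is (3,1) = 335 − 244 = 91.
Using column 1: 67 + 79 + 91 + 55 + ? → (4,1) = 335 − 292 = 43.
Column 3 needs 335; the known cells sum to 254, so (4,3) = 81.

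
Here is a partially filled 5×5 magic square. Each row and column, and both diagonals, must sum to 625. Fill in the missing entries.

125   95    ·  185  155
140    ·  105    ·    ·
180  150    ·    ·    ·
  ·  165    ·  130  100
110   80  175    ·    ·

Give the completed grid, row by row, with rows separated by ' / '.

Using row 1: 125 + 95 + 185 + 155 + ? → (1,3) = 625 − 560 = 65.
Column 1 must total 625; the given cells sum to 555, so (4,1) = 70.
The remaining cell in column 2 is (2,2) = 625 − 490 = 135.
The remaining cell in row 4 is (4,3) = 625 − 465 = 160.
From column 3, 625 − (65 + 105 + 160 + 175) gives (3,3) = 120.
Main diagonal: 125 + 135 + 120 + 130 + ? = 625, so (5,5) = 115.
The remaining cell in anti-diagonal is (2,4) = 625 − 550 = 75.
Row 2 must total 625; the given cells sum to 455, so (2,5) = 170.
Row 5 must total 625; the given cells sum to 480, so (5,4) = 145.
Column 4 needs 625; the known cells sum to 535, so (3,4) = 90.
Column 5 must total 625; the given cells sum to 540, so (3,5) = 85.

125 95 65 185 155 / 140 135 105 75 170 / 180 150 120 90 85 / 70 165 160 130 100 / 110 80 175 145 115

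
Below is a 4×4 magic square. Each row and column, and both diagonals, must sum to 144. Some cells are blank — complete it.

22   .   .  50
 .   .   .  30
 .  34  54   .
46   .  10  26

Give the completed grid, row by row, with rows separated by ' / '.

Row 4 must total 144; the given cells sum to 82, so (4,2) = 62.
Column 4 needs 144; the known cells sum to 106, so (3,4) = 38.
Using main diagonal: 22 + 54 + 26 + ? → (2,2) = 144 − 102 = 42.
From anti-diagonal, 144 − (50 + 34 + 46) gives (2,3) = 14.
Row 2: 42 + 14 + 30 + ? = 144, so (2,1) = 58.
Row 3: 34 + 54 + 38 + ? = 144, so (3,1) = 18.
Column 2: 42 + 34 + 62 + ? = 144, so (1,2) = 6.
Column 3 must total 144; the given cells sum to 78, so (1,3) = 66.

22 6 66 50 / 58 42 14 30 / 18 34 54 38 / 46 62 10 26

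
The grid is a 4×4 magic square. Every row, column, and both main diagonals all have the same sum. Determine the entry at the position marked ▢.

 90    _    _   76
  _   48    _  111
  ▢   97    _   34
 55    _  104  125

Column 4 is complete and sums to 346; that is the magic constant.
Row 4 needs 346; the known cells sum to 284, so (4,2) = 62.
Column 2 needs 346; the known cells sum to 207, so (1,2) = 139.
Main diagonal must total 346; the given cells sum to 263, so (3,3) = 83.
Using anti-diagonal: 76 + 97 + 55 + ? → (2,3) = 346 − 228 = 118.
From row 1, 346 − (90 + 139 + 76) gives (1,3) = 41.
Row 2 needs 346; the known cells sum to 277, so (2,1) = 69.
Row 3 needs 346; the known cells sum to 214, so (3,1) = 132.

132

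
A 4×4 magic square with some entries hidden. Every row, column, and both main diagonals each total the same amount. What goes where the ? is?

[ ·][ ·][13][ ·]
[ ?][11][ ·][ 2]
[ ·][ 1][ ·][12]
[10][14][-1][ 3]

Row 4 is complete and sums to 26; that is the magic constant.
Column 2 needs 26; the known cells sum to 26, so (1,2) = 0.
Column 4 must total 26; the given cells sum to 17, so (1,4) = 9.
The remaining cell in anti-diagonal is (2,3) = 26 − 20 = 6.
Using row 1: 0 + 13 + 9 + ? → (1,1) = 26 − 22 = 4.
Row 2 needs 26; the known cells sum to 19, so (2,1) = 7.

7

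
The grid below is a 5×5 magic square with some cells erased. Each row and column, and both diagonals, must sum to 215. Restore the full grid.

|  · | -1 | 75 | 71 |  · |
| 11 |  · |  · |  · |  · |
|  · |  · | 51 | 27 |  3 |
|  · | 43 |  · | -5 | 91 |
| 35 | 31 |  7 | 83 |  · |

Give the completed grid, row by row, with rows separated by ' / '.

Row 5 must total 215; the given cells sum to 156, so (5,5) = 59.
Column 4 needs 215; the known cells sum to 176, so (2,4) = 39.
From anti-diagonal, 215 − (39 + 51 + 43 + 35) gives (1,5) = 47.
Row 1 must total 215; the given cells sum to 192, so (1,1) = 23.
From column 5, 215 − (47 + 3 + 91 + 59) gives (2,5) = 15.
Main diagonal must total 215; the given cells sum to 128, so (2,2) = 87.
Using row 2: 11 + 87 + 39 + 15 + ? → (2,3) = 215 − 152 = 63.
The remaining cell in column 2 is (3,2) = 215 − 160 = 55.
Column 3 must total 215; the given cells sum to 196, so (4,3) = 19.
Using row 3: 55 + 51 + 27 + 3 + ? → (3,1) = 215 − 136 = 79.
From row 4, 215 − (43 + 19 + (-5) + 91) gives (4,1) = 67.

23 -1 75 71 47 / 11 87 63 39 15 / 79 55 51 27 3 / 67 43 19 -5 91 / 35 31 7 83 59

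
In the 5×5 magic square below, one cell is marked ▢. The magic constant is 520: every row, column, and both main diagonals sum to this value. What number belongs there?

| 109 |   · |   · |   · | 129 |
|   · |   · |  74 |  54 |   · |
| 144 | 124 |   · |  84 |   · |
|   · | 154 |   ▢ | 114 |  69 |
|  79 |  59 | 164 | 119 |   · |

134

The remaining cell in row 5 is (5,5) = 520 − 421 = 99.
From column 4, 520 − (54 + 84 + 114 + 119) gives (1,4) = 149.
From anti-diagonal, 520 − (129 + 54 + 154 + 79) gives (3,3) = 104.
Using row 3: 144 + 124 + 104 + 84 + ? → (3,5) = 520 − 456 = 64.
Column 5: 129 + 64 + 69 + 99 + ? = 520, so (2,5) = 159.
Using main diagonal: 109 + 104 + 114 + 99 + ? → (2,2) = 520 − 426 = 94.
The remaining cell in row 2 is (2,1) = 520 − 381 = 139.
The remaining cell in column 1 is (4,1) = 520 − 471 = 49.
The remaining cell in column 2 is (1,2) = 520 − 431 = 89.
The remaining cell in row 1 is (1,3) = 520 − 476 = 44.
From row 4, 520 − (49 + 154 + 114 + 69) gives (4,3) = 134.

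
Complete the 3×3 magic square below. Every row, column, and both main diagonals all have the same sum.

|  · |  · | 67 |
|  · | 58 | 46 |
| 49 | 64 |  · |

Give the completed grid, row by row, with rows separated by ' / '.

55 52 67 / 70 58 46 / 49 64 61

Anti-diagonal is already complete: 67 + 58 + 49 = 174, so that is the magic constant.
Row 2 must total 174; the given cells sum to 104, so (2,1) = 70.
Using row 3: 49 + 64 + ? → (3,3) = 174 − 113 = 61.
From column 1, 174 − (70 + 49) gives (1,1) = 55.
From column 2, 174 − (58 + 64) gives (1,2) = 52.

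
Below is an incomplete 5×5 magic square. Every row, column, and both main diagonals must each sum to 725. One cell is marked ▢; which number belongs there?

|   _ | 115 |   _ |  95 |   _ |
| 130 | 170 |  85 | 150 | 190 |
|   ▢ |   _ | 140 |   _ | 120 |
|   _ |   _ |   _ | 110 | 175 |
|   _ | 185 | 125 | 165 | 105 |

Using row 5: 185 + 125 + 165 + 105 + ? → (5,1) = 725 − 580 = 145.
Column 4 needs 725; the known cells sum to 520, so (3,4) = 205.
Column 5: 190 + 120 + 175 + 105 + ? = 725, so (1,5) = 135.
Main diagonal must total 725; the given cells sum to 525, so (1,1) = 200.
Anti-diagonal: 135 + 150 + 140 + 145 + ? = 725, so (4,2) = 155.
The remaining cell in row 1 is (1,3) = 725 − 545 = 180.
The remaining cell in column 2 is (3,2) = 725 − 625 = 100.
The remaining cell in column 3 is (4,3) = 725 − 530 = 195.
Row 3: 100 + 140 + 205 + 120 + ? = 725, so (3,1) = 160.

160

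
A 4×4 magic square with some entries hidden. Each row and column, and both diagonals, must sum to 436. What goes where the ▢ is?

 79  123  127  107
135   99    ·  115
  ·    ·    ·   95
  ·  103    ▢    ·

Using row 2: 135 + 99 + 115 + ? → (2,3) = 436 − 349 = 87.
Column 2 needs 436; the known cells sum to 325, so (3,2) = 111.
Column 4 must total 436; the given cells sum to 317, so (4,4) = 119.
The remaining cell in main diagonal is (3,3) = 436 − 297 = 139.
Anti-diagonal must total 436; the given cells sum to 305, so (4,1) = 131.
Row 3 needs 436; the known cells sum to 345, so (3,1) = 91.
Using row 4: 131 + 103 + 119 + ? → (4,3) = 436 − 353 = 83.

83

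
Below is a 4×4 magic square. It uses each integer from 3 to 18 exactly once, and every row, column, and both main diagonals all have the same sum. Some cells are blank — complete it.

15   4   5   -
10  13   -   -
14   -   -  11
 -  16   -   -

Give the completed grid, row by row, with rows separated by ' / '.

The entries are 3 through 18, which sum to 168, so each line sums to 168/4 = 42.
Row 1: 15 + 4 + 5 + ? = 42, so (1,4) = 18.
From column 1, 42 − (15 + 10 + 14) gives (4,1) = 3.
Column 2 needs 42; the known cells sum to 33, so (3,2) = 9.
The remaining cell in anti-diagonal is (2,3) = 42 − 30 = 12.
The remaining cell in row 2 is (2,4) = 42 − 35 = 7.
The remaining cell in row 3 is (3,3) = 42 − 34 = 8.
Using column 3: 5 + 12 + 8 + ? → (4,3) = 42 − 25 = 17.
Column 4 must total 42; the given cells sum to 36, so (4,4) = 6.

15 4 5 18 / 10 13 12 7 / 14 9 8 11 / 3 16 17 6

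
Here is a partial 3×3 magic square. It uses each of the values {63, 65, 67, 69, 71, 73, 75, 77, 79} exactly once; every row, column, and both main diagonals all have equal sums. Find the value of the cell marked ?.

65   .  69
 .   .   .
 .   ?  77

63

The 9 entries sum to 639, so each line sums to 639/3 = 213.
Row 1 needs 213; the known cells sum to 134, so (1,2) = 79.
From column 3, 213 − (69 + 77) gives (2,3) = 67.
Main diagonal needs 213; the known cells sum to 142, so (2,2) = 71.
Anti-diagonal needs 213; the known cells sum to 140, so (3,1) = 73.
Using row 2: 71 + 67 + ? → (2,1) = 213 − 138 = 75.
Row 3 needs 213; the known cells sum to 150, so (3,2) = 63.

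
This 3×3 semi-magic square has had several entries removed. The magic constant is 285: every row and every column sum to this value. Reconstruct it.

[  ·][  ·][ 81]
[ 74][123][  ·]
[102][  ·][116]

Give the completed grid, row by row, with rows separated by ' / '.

109 95 81 / 74 123 88 / 102 67 116

The remaining cell in row 2 is (2,3) = 285 − 197 = 88.
The remaining cell in row 3 is (3,2) = 285 − 218 = 67.
Column 1: 74 + 102 + ? = 285, so (1,1) = 109.
The remaining cell in column 2 is (1,2) = 285 − 190 = 95.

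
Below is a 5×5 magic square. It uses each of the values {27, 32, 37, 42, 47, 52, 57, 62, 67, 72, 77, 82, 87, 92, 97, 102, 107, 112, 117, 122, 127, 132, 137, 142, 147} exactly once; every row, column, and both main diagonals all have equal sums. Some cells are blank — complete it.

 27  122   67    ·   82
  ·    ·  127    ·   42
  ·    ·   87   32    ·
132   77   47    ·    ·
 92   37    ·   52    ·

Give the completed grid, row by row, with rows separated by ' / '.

The 25 entries sum to 2175, so each line sums to 2175/5 = 435.
Using row 1: 27 + 122 + 67 + 82 + ? → (1,4) = 435 − 298 = 137.
The remaining cell in column 3 is (5,3) = 435 − 328 = 107.
Using anti-diagonal: 82 + 87 + 77 + 92 + ? → (2,4) = 435 − 338 = 97.
Row 5: 92 + 37 + 107 + 52 + ? = 435, so (5,5) = 147.
Column 4: 137 + 97 + 32 + 52 + ? = 435, so (4,4) = 117.
Main diagonal: 27 + 87 + 117 + 147 + ? = 435, so (2,2) = 57.
Using row 2: 57 + 127 + 97 + 42 + ? → (2,1) = 435 − 323 = 112.
Using row 4: 132 + 77 + 47 + 117 + ? → (4,5) = 435 − 373 = 62.
The remaining cell in column 1 is (3,1) = 435 − 363 = 72.
From column 2, 435 − (122 + 57 + 77 + 37) gives (3,2) = 142.
Using column 5: 82 + 42 + 62 + 147 + ? → (3,5) = 435 − 333 = 102.

27 122 67 137 82 / 112 57 127 97 42 / 72 142 87 32 102 / 132 77 47 117 62 / 92 37 107 52 147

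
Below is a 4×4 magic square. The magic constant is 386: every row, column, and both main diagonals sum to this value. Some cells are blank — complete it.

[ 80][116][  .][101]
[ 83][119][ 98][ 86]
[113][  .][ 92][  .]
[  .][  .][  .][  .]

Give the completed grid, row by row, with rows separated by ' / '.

Using row 1: 80 + 116 + 101 + ? → (1,3) = 386 − 297 = 89.
Column 1 must total 386; the given cells sum to 276, so (4,1) = 110.
Column 3: 89 + 98 + 92 + ? = 386, so (4,3) = 107.
Main diagonal must total 386; the given cells sum to 291, so (4,4) = 95.
The remaining cell in anti-diagonal is (3,2) = 386 − 309 = 77.
Row 3: 113 + 77 + 92 + ? = 386, so (3,4) = 104.
Row 4: 110 + 107 + 95 + ? = 386, so (4,2) = 74.

80 116 89 101 / 83 119 98 86 / 113 77 92 104 / 110 74 107 95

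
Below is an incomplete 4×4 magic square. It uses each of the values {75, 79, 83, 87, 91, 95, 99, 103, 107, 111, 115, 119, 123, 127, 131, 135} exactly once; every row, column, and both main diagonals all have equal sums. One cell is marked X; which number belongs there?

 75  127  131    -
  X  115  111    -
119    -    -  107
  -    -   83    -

The 16 entries sum to 1680, so each line sums to 1680/4 = 420.
Using row 1: 75 + 127 + 131 + ? → (1,4) = 420 − 333 = 87.
Column 3 must total 420; the given cells sum to 325, so (3,3) = 95.
Using main diagonal: 75 + 115 + 95 + ? → (4,4) = 420 − 285 = 135.
Using row 3: 119 + 95 + 107 + ? → (3,2) = 420 − 321 = 99.
The remaining cell in column 2 is (4,2) = 420 − 341 = 79.
Using column 4: 87 + 107 + 135 + ? → (2,4) = 420 − 329 = 91.
From anti-diagonal, 420 − (87 + 111 + 99) gives (4,1) = 123.
Row 2: 115 + 111 + 91 + ? = 420, so (2,1) = 103.

103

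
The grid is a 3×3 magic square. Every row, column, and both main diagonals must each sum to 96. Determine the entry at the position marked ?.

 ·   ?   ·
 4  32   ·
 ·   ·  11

18

Row 2 must total 96; the given cells sum to 36, so (2,3) = 60.
Column 3 needs 96; the known cells sum to 71, so (1,3) = 25.
Using main diagonal: 32 + 11 + ? → (1,1) = 96 − 43 = 53.
Anti-diagonal: 25 + 32 + ? = 96, so (3,1) = 39.
From row 1, 96 − (53 + 25) gives (1,2) = 18.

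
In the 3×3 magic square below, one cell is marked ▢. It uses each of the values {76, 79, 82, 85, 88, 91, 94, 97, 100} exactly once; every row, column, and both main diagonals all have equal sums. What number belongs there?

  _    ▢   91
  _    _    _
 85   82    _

The 9 entries sum to 792, so each line sums to 792/3 = 264.
From row 3, 264 − (85 + 82) gives (3,3) = 97.
Using column 3: 91 + 97 + ? → (2,3) = 264 − 188 = 76.
Anti-diagonal: 91 + 85 + ? = 264, so (2,2) = 88.
Row 2 must total 264; the given cells sum to 164, so (2,1) = 100.
From column 1, 264 − (100 + 85) gives (1,1) = 79.
From column 2, 264 − (88 + 82) gives (1,2) = 94.

94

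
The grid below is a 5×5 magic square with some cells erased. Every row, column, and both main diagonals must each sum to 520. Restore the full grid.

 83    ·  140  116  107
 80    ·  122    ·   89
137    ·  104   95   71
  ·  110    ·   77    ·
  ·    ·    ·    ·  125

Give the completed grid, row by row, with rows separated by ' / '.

Row 1 must total 520; the given cells sum to 446, so (1,2) = 74.
From row 3, 520 − (137 + 104 + 95 + 71) gives (3,2) = 113.
From column 5, 520 − (107 + 89 + 71 + 125) gives (4,5) = 128.
Using main diagonal: 83 + 104 + 77 + 125 + ? → (2,2) = 520 − 389 = 131.
Row 2: 80 + 131 + 122 + 89 + ? = 520, so (2,4) = 98.
The remaining cell in column 2 is (5,2) = 520 − 428 = 92.
Using column 4: 116 + 98 + 95 + 77 + ? → (5,4) = 520 − 386 = 134.
Anti-diagonal must total 520; the given cells sum to 419, so (5,1) = 101.
Using row 5: 101 + 92 + 134 + 125 + ? → (5,3) = 520 − 452 = 68.
Column 1: 83 + 80 + 137 + 101 + ? = 520, so (4,1) = 119.
Column 3 needs 520; the known cells sum to 434, so (4,3) = 86.

83 74 140 116 107 / 80 131 122 98 89 / 137 113 104 95 71 / 119 110 86 77 128 / 101 92 68 134 125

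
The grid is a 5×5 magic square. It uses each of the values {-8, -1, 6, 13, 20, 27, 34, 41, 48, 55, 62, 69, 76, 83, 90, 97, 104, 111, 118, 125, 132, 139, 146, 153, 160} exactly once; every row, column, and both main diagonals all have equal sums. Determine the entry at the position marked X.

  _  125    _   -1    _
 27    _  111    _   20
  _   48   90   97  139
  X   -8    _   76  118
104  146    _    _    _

The 25 entries sum to 1900, so each line sums to 1900/5 = 380.
Row 3 needs 380; the known cells sum to 374, so (3,1) = 6.
Column 2: 125 + 48 + (-8) + 146 + ? = 380, so (2,2) = 69.
From row 2, 380 − (27 + 69 + 111 + 20) gives (2,4) = 153.
Column 4 must total 380; the given cells sum to 325, so (5,4) = 55.
Anti-diagonal needs 380; the known cells sum to 339, so (1,5) = 41.
From column 5, 380 − (41 + 20 + 139 + 118) gives (5,5) = 62.
Main diagonal needs 380; the known cells sum to 297, so (1,1) = 83.
Row 1: 83 + 125 + (-1) + 41 + ? = 380, so (1,3) = 132.
From row 5, 380 − (104 + 146 + 55 + 62) gives (5,3) = 13.
Using column 1: 83 + 27 + 6 + 104 + ? → (4,1) = 380 − 220 = 160.

160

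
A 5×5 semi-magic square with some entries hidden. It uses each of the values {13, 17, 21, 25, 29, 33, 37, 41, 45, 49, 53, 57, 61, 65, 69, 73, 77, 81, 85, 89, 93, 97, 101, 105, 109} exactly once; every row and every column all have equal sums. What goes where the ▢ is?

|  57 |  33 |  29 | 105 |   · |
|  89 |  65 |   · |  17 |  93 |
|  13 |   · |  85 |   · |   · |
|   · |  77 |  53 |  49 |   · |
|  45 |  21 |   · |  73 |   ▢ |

The 25 entries sum to 1525, so each line sums to 1525/5 = 305.
Row 1 must total 305; the given cells sum to 224, so (1,5) = 81.
The remaining cell in row 2 is (2,3) = 305 − 264 = 41.
Column 1: 57 + 89 + 13 + 45 + ? = 305, so (4,1) = 101.
The remaining cell in column 2 is (3,2) = 305 − 196 = 109.
The remaining cell in column 3 is (5,3) = 305 − 208 = 97.
The remaining cell in column 4 is (3,4) = 305 − 244 = 61.
Using row 3: 13 + 109 + 85 + 61 + ? → (3,5) = 305 − 268 = 37.
Row 4 must total 305; the given cells sum to 280, so (4,5) = 25.
Row 5: 45 + 21 + 97 + 73 + ? = 305, so (5,5) = 69.

69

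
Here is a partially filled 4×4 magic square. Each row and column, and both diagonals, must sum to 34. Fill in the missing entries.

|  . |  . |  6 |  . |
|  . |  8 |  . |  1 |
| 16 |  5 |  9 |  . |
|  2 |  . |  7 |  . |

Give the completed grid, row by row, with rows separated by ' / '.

Row 3 must total 34; the given cells sum to 30, so (3,4) = 4.
Using column 3: 6 + 9 + 7 + ? → (2,3) = 34 − 22 = 12.
The remaining cell in anti-diagonal is (1,4) = 34 − 19 = 15.
Row 2: 8 + 12 + 1 + ? = 34, so (2,1) = 13.
Using column 1: 13 + 16 + 2 + ? → (1,1) = 34 − 31 = 3.
The remaining cell in column 4 is (4,4) = 34 − 20 = 14.
Row 1 needs 34; the known cells sum to 24, so (1,2) = 10.
From row 4, 34 − (2 + 7 + 14) gives (4,2) = 11.

3 10 6 15 / 13 8 12 1 / 16 5 9 4 / 2 11 7 14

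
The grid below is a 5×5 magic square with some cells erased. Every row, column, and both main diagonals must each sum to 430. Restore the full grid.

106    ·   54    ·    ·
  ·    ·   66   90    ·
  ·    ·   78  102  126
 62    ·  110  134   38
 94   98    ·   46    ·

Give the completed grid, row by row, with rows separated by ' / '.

Row 4 must total 430; the given cells sum to 344, so (4,2) = 86.
Column 3 must total 430; the given cells sum to 308, so (5,3) = 122.
Using column 4: 90 + 102 + 134 + 46 + ? → (1,4) = 430 − 372 = 58.
Using anti-diagonal: 90 + 78 + 86 + 94 + ? → (1,5) = 430 − 348 = 82.
Using row 1: 106 + 54 + 58 + 82 + ? → (1,2) = 430 − 300 = 130.
The remaining cell in row 5 is (5,5) = 430 − 360 = 70.
Column 5 needs 430; the known cells sum to 316, so (2,5) = 114.
Main diagonal needs 430; the known cells sum to 388, so (2,2) = 42.
The remaining cell in row 2 is (2,1) = 430 − 312 = 118.
Column 1 must total 430; the given cells sum to 380, so (3,1) = 50.
From column 2, 430 − (130 + 42 + 86 + 98) gives (3,2) = 74.

106 130 54 58 82 / 118 42 66 90 114 / 50 74 78 102 126 / 62 86 110 134 38 / 94 98 122 46 70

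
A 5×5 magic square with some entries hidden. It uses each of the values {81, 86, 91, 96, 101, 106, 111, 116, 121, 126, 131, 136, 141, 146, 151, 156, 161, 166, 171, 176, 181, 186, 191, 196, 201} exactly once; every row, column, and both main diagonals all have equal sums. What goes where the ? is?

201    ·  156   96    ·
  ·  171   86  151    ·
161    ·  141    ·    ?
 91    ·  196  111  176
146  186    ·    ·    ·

121

The 25 entries sum to 3525, so each line sums to 3525/5 = 705.
Row 4 must total 705; the given cells sum to 574, so (4,2) = 131.
Column 1: 201 + 161 + 91 + 146 + ? = 705, so (2,1) = 106.
Using column 3: 156 + 86 + 141 + 196 + ? → (5,3) = 705 − 579 = 126.
Main diagonal: 201 + 171 + 141 + 111 + ? = 705, so (5,5) = 81.
From anti-diagonal, 705 − (151 + 141 + 131 + 146) gives (1,5) = 136.
From row 1, 705 − (201 + 156 + 96 + 136) gives (1,2) = 116.
Row 2 needs 705; the known cells sum to 514, so (2,5) = 191.
Using row 5: 146 + 186 + 126 + 81 + ? → (5,4) = 705 − 539 = 166.
The remaining cell in column 2 is (3,2) = 705 − 604 = 101.
Column 4 must total 705; the given cells sum to 524, so (3,4) = 181.
Column 5: 136 + 191 + 176 + 81 + ? = 705, so (3,5) = 121.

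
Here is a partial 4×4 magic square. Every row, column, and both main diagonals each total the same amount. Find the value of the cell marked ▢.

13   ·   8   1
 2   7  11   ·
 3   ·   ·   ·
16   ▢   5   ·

Column 1 is complete and sums to 34; that is the magic constant.
Row 1 must total 34; the given cells sum to 22, so (1,2) = 12.
Row 2 needs 34; the known cells sum to 20, so (2,4) = 14.
Column 3: 8 + 11 + 5 + ? = 34, so (3,3) = 10.
Main diagonal: 13 + 7 + 10 + ? = 34, so (4,4) = 4.
From anti-diagonal, 34 − (1 + 11 + 16) gives (3,2) = 6.
Row 3: 3 + 6 + 10 + ? = 34, so (3,4) = 15.
Row 4: 16 + 5 + 4 + ? = 34, so (4,2) = 9.

9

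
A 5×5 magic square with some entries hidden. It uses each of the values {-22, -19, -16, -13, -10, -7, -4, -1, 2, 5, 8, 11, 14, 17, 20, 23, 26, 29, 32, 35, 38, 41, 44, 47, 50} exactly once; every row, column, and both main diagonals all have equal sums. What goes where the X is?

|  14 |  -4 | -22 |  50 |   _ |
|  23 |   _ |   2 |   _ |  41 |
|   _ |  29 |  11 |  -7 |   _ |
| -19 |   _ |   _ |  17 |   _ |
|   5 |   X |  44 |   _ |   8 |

-13

The 25 entries sum to 350, so each line sums to 350/5 = 70.
Using row 1: 14 + (-4) + (-22) + 50 + ? → (1,5) = 70 − 38 = 32.
The remaining cell in column 1 is (3,1) = 70 − 23 = 47.
From column 3, 70 − (-22 + 2 + 11 + 44) gives (4,3) = 35.
Main diagonal must total 70; the given cells sum to 50, so (2,2) = 20.
Row 2 must total 70; the given cells sum to 86, so (2,4) = -16.
Row 3 needs 70; the known cells sum to 80, so (3,5) = -10.
Column 4 needs 70; the known cells sum to 44, so (5,4) = 26.
The remaining cell in column 5 is (4,5) = 70 − 71 = -1.
Anti-diagonal: 32 + (-16) + 11 + 5 + ? = 70, so (4,2) = 38.
Using row 5: 5 + 44 + 26 + 8 + ? → (5,2) = 70 − 83 = -13.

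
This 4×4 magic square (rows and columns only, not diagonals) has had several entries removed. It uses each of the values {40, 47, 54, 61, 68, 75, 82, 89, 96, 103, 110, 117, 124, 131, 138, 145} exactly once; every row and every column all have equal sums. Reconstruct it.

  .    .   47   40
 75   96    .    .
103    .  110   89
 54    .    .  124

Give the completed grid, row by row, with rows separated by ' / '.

138 145 47 40 / 75 96 82 117 / 103 68 110 89 / 54 61 131 124

The 16 entries sum to 1480, so each line sums to 1480/4 = 370.
Row 3 must total 370; the given cells sum to 302, so (3,2) = 68.
Column 1: 75 + 103 + 54 + ? = 370, so (1,1) = 138.
The remaining cell in column 4 is (2,4) = 370 − 253 = 117.
Row 1: 138 + 47 + 40 + ? = 370, so (1,2) = 145.
Row 2 must total 370; the given cells sum to 288, so (2,3) = 82.
Column 2 needs 370; the known cells sum to 309, so (4,2) = 61.
Using column 3: 47 + 82 + 110 + ? → (4,3) = 370 − 239 = 131.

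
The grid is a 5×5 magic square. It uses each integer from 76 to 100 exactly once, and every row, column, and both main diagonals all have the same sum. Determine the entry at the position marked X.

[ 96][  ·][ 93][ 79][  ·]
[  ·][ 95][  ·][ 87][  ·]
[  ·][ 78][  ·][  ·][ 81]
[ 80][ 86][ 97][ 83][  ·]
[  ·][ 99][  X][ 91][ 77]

The entries are 76 through 100, which sum to 2200, so each line sums to 2200/5 = 440.
The remaining cell in row 4 is (4,5) = 440 − 346 = 94.
The remaining cell in column 2 is (1,2) = 440 − 358 = 82.
Column 4: 79 + 87 + 83 + 91 + ? = 440, so (3,4) = 100.
Main diagonal must total 440; the given cells sum to 351, so (3,3) = 89.
Row 1 needs 440; the known cells sum to 350, so (1,5) = 90.
Row 3: 78 + 89 + 100 + 81 + ? = 440, so (3,1) = 92.
Column 5: 90 + 81 + 94 + 77 + ? = 440, so (2,5) = 98.
Anti-diagonal must total 440; the given cells sum to 352, so (5,1) = 88.
The remaining cell in row 5 is (5,3) = 440 − 355 = 85.

85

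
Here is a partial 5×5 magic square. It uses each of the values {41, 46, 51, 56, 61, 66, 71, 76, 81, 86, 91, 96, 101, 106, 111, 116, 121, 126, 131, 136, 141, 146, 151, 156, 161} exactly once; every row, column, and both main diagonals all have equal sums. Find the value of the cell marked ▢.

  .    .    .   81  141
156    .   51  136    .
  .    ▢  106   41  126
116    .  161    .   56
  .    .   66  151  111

The 25 entries sum to 2525, so each line sums to 2525/5 = 505.
Column 3 must total 505; the given cells sum to 384, so (1,3) = 121.
Column 4 needs 505; the known cells sum to 409, so (4,4) = 96.
Column 5 needs 505; the known cells sum to 434, so (2,5) = 71.
The remaining cell in row 2 is (2,2) = 505 − 414 = 91.
Using row 4: 116 + 161 + 96 + 56 + ? → (4,2) = 505 − 429 = 76.
Main diagonal must total 505; the given cells sum to 404, so (1,1) = 101.
Anti-diagonal must total 505; the given cells sum to 459, so (5,1) = 46.
Row 1 needs 505; the known cells sum to 444, so (1,2) = 61.
Row 5: 46 + 66 + 151 + 111 + ? = 505, so (5,2) = 131.
Column 1: 101 + 156 + 116 + 46 + ? = 505, so (3,1) = 86.
Column 2 needs 505; the known cells sum to 359, so (3,2) = 146.

146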